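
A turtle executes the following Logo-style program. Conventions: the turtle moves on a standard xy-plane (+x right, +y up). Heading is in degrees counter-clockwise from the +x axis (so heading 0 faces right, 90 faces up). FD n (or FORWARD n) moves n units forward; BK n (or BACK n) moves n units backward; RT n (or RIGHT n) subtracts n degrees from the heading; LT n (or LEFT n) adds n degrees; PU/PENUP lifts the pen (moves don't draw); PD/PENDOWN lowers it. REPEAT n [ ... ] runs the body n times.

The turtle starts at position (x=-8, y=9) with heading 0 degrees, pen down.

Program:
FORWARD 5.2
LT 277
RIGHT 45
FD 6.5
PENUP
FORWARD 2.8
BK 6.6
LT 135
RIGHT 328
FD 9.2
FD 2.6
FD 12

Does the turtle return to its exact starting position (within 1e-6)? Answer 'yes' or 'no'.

Answer: no

Derivation:
Executing turtle program step by step:
Start: pos=(-8,9), heading=0, pen down
FD 5.2: (-8,9) -> (-2.8,9) [heading=0, draw]
LT 277: heading 0 -> 277
RT 45: heading 277 -> 232
FD 6.5: (-2.8,9) -> (-6.802,3.878) [heading=232, draw]
PU: pen up
FD 2.8: (-6.802,3.878) -> (-8.526,1.671) [heading=232, move]
BK 6.6: (-8.526,1.671) -> (-4.462,6.872) [heading=232, move]
LT 135: heading 232 -> 7
RT 328: heading 7 -> 39
FD 9.2: (-4.462,6.872) -> (2.687,12.662) [heading=39, move]
FD 2.6: (2.687,12.662) -> (4.708,14.298) [heading=39, move]
FD 12: (4.708,14.298) -> (14.034,21.85) [heading=39, move]
Final: pos=(14.034,21.85), heading=39, 2 segment(s) drawn

Start position: (-8, 9)
Final position: (14.034, 21.85)
Distance = 25.507; >= 1e-6 -> NOT closed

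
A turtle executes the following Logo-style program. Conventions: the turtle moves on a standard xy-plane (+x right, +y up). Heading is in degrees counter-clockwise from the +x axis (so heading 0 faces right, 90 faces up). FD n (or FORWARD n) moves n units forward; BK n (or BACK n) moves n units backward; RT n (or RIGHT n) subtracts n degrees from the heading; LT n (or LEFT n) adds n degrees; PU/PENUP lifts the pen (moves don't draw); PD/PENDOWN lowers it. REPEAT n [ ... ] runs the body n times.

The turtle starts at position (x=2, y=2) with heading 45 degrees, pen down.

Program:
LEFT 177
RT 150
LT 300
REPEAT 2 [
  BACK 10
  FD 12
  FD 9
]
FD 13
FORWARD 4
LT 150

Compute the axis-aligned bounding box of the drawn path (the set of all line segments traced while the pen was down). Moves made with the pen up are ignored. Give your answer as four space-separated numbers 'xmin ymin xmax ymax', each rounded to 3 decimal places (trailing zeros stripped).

Answer: -7.781 -0.079 40.148 10.109

Derivation:
Executing turtle program step by step:
Start: pos=(2,2), heading=45, pen down
LT 177: heading 45 -> 222
RT 150: heading 222 -> 72
LT 300: heading 72 -> 12
REPEAT 2 [
  -- iteration 1/2 --
  BK 10: (2,2) -> (-7.781,-0.079) [heading=12, draw]
  FD 12: (-7.781,-0.079) -> (3.956,2.416) [heading=12, draw]
  FD 9: (3.956,2.416) -> (12.76,4.287) [heading=12, draw]
  -- iteration 2/2 --
  BK 10: (12.76,4.287) -> (2.978,2.208) [heading=12, draw]
  FD 12: (2.978,2.208) -> (14.716,4.703) [heading=12, draw]
  FD 9: (14.716,4.703) -> (23.519,6.574) [heading=12, draw]
]
FD 13: (23.519,6.574) -> (36.235,9.277) [heading=12, draw]
FD 4: (36.235,9.277) -> (40.148,10.109) [heading=12, draw]
LT 150: heading 12 -> 162
Final: pos=(40.148,10.109), heading=162, 8 segment(s) drawn

Segment endpoints: x in {-7.781, 2, 2.978, 3.956, 12.76, 14.716, 23.519, 36.235, 40.148}, y in {-0.079, 2, 2.208, 2.416, 4.287, 4.703, 6.574, 9.277, 10.109}
xmin=-7.781, ymin=-0.079, xmax=40.148, ymax=10.109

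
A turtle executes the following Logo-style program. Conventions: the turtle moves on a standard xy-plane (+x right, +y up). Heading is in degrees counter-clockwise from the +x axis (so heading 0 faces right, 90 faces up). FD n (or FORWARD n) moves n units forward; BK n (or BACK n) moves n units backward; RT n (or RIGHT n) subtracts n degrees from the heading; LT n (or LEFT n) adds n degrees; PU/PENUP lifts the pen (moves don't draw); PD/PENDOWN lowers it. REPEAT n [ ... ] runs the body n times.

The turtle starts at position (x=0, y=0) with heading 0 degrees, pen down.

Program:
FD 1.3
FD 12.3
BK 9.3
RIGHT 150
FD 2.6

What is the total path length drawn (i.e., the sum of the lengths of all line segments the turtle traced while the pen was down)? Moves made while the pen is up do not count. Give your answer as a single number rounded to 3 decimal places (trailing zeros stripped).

Answer: 25.5

Derivation:
Executing turtle program step by step:
Start: pos=(0,0), heading=0, pen down
FD 1.3: (0,0) -> (1.3,0) [heading=0, draw]
FD 12.3: (1.3,0) -> (13.6,0) [heading=0, draw]
BK 9.3: (13.6,0) -> (4.3,0) [heading=0, draw]
RT 150: heading 0 -> 210
FD 2.6: (4.3,0) -> (2.048,-1.3) [heading=210, draw]
Final: pos=(2.048,-1.3), heading=210, 4 segment(s) drawn

Segment lengths:
  seg 1: (0,0) -> (1.3,0), length = 1.3
  seg 2: (1.3,0) -> (13.6,0), length = 12.3
  seg 3: (13.6,0) -> (4.3,0), length = 9.3
  seg 4: (4.3,0) -> (2.048,-1.3), length = 2.6
Total = 25.5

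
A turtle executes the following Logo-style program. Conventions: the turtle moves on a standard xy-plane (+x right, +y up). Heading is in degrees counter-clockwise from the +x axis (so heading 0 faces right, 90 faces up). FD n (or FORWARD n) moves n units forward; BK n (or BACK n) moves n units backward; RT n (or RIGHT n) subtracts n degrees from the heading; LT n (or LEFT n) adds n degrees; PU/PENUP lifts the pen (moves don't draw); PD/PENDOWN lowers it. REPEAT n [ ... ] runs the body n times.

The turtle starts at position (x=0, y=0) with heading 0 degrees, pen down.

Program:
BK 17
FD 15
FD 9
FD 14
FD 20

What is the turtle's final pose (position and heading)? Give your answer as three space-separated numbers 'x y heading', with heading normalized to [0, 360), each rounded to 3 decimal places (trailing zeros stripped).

Answer: 41 0 0

Derivation:
Executing turtle program step by step:
Start: pos=(0,0), heading=0, pen down
BK 17: (0,0) -> (-17,0) [heading=0, draw]
FD 15: (-17,0) -> (-2,0) [heading=0, draw]
FD 9: (-2,0) -> (7,0) [heading=0, draw]
FD 14: (7,0) -> (21,0) [heading=0, draw]
FD 20: (21,0) -> (41,0) [heading=0, draw]
Final: pos=(41,0), heading=0, 5 segment(s) drawn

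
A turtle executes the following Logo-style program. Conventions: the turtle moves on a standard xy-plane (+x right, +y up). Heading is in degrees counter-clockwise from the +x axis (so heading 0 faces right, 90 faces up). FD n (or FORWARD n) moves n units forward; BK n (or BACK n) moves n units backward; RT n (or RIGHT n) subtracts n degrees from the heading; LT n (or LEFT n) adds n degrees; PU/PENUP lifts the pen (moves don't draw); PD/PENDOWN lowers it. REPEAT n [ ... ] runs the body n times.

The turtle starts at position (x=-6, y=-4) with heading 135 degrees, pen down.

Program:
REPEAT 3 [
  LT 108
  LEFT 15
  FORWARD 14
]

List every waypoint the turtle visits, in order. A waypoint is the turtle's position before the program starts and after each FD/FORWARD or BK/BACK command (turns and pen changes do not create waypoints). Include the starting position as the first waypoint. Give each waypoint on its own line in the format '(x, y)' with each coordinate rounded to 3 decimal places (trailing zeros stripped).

Executing turtle program step by step:
Start: pos=(-6,-4), heading=135, pen down
REPEAT 3 [
  -- iteration 1/3 --
  LT 108: heading 135 -> 243
  LT 15: heading 243 -> 258
  FD 14: (-6,-4) -> (-8.911,-17.694) [heading=258, draw]
  -- iteration 2/3 --
  LT 108: heading 258 -> 6
  LT 15: heading 6 -> 21
  FD 14: (-8.911,-17.694) -> (4.159,-12.677) [heading=21, draw]
  -- iteration 3/3 --
  LT 108: heading 21 -> 129
  LT 15: heading 129 -> 144
  FD 14: (4.159,-12.677) -> (-7.167,-4.448) [heading=144, draw]
]
Final: pos=(-7.167,-4.448), heading=144, 3 segment(s) drawn
Waypoints (4 total):
(-6, -4)
(-8.911, -17.694)
(4.159, -12.677)
(-7.167, -4.448)

Answer: (-6, -4)
(-8.911, -17.694)
(4.159, -12.677)
(-7.167, -4.448)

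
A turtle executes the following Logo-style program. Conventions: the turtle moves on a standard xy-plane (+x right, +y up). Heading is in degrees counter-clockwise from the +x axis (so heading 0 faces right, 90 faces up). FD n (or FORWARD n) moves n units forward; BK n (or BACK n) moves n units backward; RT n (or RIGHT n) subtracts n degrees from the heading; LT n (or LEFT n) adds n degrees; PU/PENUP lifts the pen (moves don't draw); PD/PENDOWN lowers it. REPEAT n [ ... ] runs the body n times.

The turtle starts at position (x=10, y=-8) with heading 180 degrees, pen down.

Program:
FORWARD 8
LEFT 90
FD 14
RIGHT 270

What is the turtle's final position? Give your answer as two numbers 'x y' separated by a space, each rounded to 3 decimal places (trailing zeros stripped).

Answer: 2 -22

Derivation:
Executing turtle program step by step:
Start: pos=(10,-8), heading=180, pen down
FD 8: (10,-8) -> (2,-8) [heading=180, draw]
LT 90: heading 180 -> 270
FD 14: (2,-8) -> (2,-22) [heading=270, draw]
RT 270: heading 270 -> 0
Final: pos=(2,-22), heading=0, 2 segment(s) drawn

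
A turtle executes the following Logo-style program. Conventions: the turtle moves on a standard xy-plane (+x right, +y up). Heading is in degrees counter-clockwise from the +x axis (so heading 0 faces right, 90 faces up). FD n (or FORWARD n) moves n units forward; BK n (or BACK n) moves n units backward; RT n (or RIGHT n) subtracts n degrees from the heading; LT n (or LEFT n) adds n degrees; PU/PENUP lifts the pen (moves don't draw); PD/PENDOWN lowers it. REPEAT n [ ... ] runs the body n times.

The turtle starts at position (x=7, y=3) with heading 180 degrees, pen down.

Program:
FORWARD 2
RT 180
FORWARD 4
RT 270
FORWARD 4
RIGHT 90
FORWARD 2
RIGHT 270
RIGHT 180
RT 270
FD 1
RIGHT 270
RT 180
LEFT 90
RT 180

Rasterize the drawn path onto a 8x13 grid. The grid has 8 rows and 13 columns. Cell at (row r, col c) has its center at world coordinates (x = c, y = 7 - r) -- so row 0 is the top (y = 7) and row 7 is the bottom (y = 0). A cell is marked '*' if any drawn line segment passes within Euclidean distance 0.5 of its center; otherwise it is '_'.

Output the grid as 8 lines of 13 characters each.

Segment 0: (7,3) -> (5,3)
Segment 1: (5,3) -> (9,3)
Segment 2: (9,3) -> (9,7)
Segment 3: (9,7) -> (11,7)
Segment 4: (11,7) -> (12,7)

Answer: _________****
_________*___
_________*___
_________*___
_____*****___
_____________
_____________
_____________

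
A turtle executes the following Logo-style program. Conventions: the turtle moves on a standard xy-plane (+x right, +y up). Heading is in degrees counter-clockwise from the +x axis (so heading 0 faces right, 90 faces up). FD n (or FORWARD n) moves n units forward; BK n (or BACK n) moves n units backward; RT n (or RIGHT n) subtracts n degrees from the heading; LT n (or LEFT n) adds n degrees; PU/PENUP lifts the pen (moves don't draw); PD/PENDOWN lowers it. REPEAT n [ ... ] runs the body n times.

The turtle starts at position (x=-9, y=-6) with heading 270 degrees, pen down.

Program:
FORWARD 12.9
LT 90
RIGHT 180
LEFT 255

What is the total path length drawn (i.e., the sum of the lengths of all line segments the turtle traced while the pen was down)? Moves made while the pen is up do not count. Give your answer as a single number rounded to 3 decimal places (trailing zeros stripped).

Executing turtle program step by step:
Start: pos=(-9,-6), heading=270, pen down
FD 12.9: (-9,-6) -> (-9,-18.9) [heading=270, draw]
LT 90: heading 270 -> 0
RT 180: heading 0 -> 180
LT 255: heading 180 -> 75
Final: pos=(-9,-18.9), heading=75, 1 segment(s) drawn

Segment lengths:
  seg 1: (-9,-6) -> (-9,-18.9), length = 12.9
Total = 12.9

Answer: 12.9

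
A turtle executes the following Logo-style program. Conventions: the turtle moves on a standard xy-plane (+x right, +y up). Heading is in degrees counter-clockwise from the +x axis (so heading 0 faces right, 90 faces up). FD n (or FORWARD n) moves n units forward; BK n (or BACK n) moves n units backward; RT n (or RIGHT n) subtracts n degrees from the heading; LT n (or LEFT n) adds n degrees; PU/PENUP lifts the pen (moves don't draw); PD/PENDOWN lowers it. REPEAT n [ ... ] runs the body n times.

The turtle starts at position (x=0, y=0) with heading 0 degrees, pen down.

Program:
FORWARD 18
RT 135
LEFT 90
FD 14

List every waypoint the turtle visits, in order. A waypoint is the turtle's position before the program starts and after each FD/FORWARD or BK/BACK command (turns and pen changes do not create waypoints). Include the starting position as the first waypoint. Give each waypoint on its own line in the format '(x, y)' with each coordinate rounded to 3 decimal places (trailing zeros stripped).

Executing turtle program step by step:
Start: pos=(0,0), heading=0, pen down
FD 18: (0,0) -> (18,0) [heading=0, draw]
RT 135: heading 0 -> 225
LT 90: heading 225 -> 315
FD 14: (18,0) -> (27.899,-9.899) [heading=315, draw]
Final: pos=(27.899,-9.899), heading=315, 2 segment(s) drawn
Waypoints (3 total):
(0, 0)
(18, 0)
(27.899, -9.899)

Answer: (0, 0)
(18, 0)
(27.899, -9.899)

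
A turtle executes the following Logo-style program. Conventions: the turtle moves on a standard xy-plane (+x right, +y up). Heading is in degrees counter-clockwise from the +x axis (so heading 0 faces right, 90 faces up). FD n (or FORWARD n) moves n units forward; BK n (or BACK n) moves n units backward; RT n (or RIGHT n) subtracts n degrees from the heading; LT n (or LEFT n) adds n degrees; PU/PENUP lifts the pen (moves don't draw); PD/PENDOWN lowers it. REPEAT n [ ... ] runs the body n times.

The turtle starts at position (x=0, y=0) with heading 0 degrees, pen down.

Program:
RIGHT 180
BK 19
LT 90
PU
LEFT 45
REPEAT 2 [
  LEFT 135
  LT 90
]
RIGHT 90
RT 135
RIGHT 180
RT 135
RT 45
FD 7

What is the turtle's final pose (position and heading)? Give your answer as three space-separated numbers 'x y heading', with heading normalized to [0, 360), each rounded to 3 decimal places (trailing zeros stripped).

Executing turtle program step by step:
Start: pos=(0,0), heading=0, pen down
RT 180: heading 0 -> 180
BK 19: (0,0) -> (19,0) [heading=180, draw]
LT 90: heading 180 -> 270
PU: pen up
LT 45: heading 270 -> 315
REPEAT 2 [
  -- iteration 1/2 --
  LT 135: heading 315 -> 90
  LT 90: heading 90 -> 180
  -- iteration 2/2 --
  LT 135: heading 180 -> 315
  LT 90: heading 315 -> 45
]
RT 90: heading 45 -> 315
RT 135: heading 315 -> 180
RT 180: heading 180 -> 0
RT 135: heading 0 -> 225
RT 45: heading 225 -> 180
FD 7: (19,0) -> (12,0) [heading=180, move]
Final: pos=(12,0), heading=180, 1 segment(s) drawn

Answer: 12 0 180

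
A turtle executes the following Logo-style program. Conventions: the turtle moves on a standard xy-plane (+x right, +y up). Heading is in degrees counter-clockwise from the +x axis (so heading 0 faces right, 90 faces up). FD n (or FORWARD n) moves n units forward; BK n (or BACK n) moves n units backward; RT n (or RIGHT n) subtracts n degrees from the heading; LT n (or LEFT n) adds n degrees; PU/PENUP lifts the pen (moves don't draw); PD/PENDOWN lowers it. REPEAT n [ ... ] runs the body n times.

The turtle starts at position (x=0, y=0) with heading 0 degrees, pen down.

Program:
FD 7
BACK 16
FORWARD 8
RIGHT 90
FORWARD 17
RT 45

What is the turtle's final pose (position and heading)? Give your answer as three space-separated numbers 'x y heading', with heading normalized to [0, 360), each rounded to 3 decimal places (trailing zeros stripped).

Executing turtle program step by step:
Start: pos=(0,0), heading=0, pen down
FD 7: (0,0) -> (7,0) [heading=0, draw]
BK 16: (7,0) -> (-9,0) [heading=0, draw]
FD 8: (-9,0) -> (-1,0) [heading=0, draw]
RT 90: heading 0 -> 270
FD 17: (-1,0) -> (-1,-17) [heading=270, draw]
RT 45: heading 270 -> 225
Final: pos=(-1,-17), heading=225, 4 segment(s) drawn

Answer: -1 -17 225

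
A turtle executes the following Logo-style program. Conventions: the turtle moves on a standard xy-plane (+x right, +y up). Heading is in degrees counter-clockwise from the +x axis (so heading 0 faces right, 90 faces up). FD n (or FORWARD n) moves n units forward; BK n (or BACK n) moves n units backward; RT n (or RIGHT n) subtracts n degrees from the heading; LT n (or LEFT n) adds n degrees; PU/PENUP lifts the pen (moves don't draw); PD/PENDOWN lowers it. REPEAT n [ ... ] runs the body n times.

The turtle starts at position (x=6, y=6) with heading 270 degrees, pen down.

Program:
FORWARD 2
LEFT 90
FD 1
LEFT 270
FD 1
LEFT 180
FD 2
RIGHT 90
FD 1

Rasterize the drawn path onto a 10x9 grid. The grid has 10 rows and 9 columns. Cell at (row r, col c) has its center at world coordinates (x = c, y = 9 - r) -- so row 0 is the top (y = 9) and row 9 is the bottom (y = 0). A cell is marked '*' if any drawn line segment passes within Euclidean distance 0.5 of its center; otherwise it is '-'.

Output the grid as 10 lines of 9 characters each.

Answer: ---------
---------
---------
------*--
------***
------**-
-------*-
---------
---------
---------

Derivation:
Segment 0: (6,6) -> (6,4)
Segment 1: (6,4) -> (7,4)
Segment 2: (7,4) -> (7,3)
Segment 3: (7,3) -> (7,5)
Segment 4: (7,5) -> (8,5)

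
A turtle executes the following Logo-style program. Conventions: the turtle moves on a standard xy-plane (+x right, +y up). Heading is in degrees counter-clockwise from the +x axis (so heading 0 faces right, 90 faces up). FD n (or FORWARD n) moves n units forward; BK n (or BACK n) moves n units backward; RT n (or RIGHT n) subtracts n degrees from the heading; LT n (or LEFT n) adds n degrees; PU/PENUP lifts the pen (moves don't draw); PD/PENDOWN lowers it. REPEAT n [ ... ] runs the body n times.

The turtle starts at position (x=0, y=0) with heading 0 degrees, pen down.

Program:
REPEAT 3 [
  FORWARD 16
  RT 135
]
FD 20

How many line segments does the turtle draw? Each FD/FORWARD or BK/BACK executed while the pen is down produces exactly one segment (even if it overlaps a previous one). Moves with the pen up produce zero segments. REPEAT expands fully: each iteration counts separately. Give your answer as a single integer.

Executing turtle program step by step:
Start: pos=(0,0), heading=0, pen down
REPEAT 3 [
  -- iteration 1/3 --
  FD 16: (0,0) -> (16,0) [heading=0, draw]
  RT 135: heading 0 -> 225
  -- iteration 2/3 --
  FD 16: (16,0) -> (4.686,-11.314) [heading=225, draw]
  RT 135: heading 225 -> 90
  -- iteration 3/3 --
  FD 16: (4.686,-11.314) -> (4.686,4.686) [heading=90, draw]
  RT 135: heading 90 -> 315
]
FD 20: (4.686,4.686) -> (18.828,-9.456) [heading=315, draw]
Final: pos=(18.828,-9.456), heading=315, 4 segment(s) drawn
Segments drawn: 4

Answer: 4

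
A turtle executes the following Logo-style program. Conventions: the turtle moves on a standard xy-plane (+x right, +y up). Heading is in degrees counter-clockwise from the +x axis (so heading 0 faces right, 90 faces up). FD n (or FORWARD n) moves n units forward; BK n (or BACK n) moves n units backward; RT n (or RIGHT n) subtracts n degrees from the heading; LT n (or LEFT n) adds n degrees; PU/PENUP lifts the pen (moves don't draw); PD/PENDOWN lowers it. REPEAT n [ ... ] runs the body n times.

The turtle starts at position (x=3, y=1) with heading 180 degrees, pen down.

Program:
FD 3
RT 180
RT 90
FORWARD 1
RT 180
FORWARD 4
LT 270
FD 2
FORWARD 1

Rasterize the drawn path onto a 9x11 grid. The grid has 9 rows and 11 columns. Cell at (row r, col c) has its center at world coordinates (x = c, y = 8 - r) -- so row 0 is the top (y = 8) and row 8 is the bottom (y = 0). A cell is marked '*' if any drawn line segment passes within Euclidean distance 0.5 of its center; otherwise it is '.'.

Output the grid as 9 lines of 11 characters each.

Answer: ...........
...........
...........
...........
****.......
*..........
*..........
****.......
*..........

Derivation:
Segment 0: (3,1) -> (0,1)
Segment 1: (0,1) -> (0,0)
Segment 2: (0,0) -> (-0,4)
Segment 3: (-0,4) -> (2,4)
Segment 4: (2,4) -> (3,4)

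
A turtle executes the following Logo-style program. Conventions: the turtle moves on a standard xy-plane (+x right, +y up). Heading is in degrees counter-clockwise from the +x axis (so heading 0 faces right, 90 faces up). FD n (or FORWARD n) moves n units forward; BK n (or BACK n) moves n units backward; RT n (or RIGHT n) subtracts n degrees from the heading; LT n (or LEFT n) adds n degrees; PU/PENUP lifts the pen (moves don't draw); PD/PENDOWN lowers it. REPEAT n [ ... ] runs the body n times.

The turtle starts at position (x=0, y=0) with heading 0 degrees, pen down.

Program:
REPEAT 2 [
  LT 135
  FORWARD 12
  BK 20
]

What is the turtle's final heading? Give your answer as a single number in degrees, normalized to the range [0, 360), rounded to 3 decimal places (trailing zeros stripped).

Answer: 270

Derivation:
Executing turtle program step by step:
Start: pos=(0,0), heading=0, pen down
REPEAT 2 [
  -- iteration 1/2 --
  LT 135: heading 0 -> 135
  FD 12: (0,0) -> (-8.485,8.485) [heading=135, draw]
  BK 20: (-8.485,8.485) -> (5.657,-5.657) [heading=135, draw]
  -- iteration 2/2 --
  LT 135: heading 135 -> 270
  FD 12: (5.657,-5.657) -> (5.657,-17.657) [heading=270, draw]
  BK 20: (5.657,-17.657) -> (5.657,2.343) [heading=270, draw]
]
Final: pos=(5.657,2.343), heading=270, 4 segment(s) drawn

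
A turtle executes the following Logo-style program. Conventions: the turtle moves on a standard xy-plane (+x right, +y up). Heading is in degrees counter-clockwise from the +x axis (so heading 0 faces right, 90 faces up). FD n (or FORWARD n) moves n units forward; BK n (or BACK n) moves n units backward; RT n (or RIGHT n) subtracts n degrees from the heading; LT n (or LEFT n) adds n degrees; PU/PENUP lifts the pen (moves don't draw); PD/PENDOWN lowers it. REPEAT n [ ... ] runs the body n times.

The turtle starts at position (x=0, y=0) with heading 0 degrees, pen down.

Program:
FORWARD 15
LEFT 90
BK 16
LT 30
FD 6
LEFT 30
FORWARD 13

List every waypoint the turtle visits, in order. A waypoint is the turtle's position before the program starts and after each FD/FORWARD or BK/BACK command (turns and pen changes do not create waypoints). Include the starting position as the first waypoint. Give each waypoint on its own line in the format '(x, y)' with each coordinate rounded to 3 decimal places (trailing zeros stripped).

Executing turtle program step by step:
Start: pos=(0,0), heading=0, pen down
FD 15: (0,0) -> (15,0) [heading=0, draw]
LT 90: heading 0 -> 90
BK 16: (15,0) -> (15,-16) [heading=90, draw]
LT 30: heading 90 -> 120
FD 6: (15,-16) -> (12,-10.804) [heading=120, draw]
LT 30: heading 120 -> 150
FD 13: (12,-10.804) -> (0.742,-4.304) [heading=150, draw]
Final: pos=(0.742,-4.304), heading=150, 4 segment(s) drawn
Waypoints (5 total):
(0, 0)
(15, 0)
(15, -16)
(12, -10.804)
(0.742, -4.304)

Answer: (0, 0)
(15, 0)
(15, -16)
(12, -10.804)
(0.742, -4.304)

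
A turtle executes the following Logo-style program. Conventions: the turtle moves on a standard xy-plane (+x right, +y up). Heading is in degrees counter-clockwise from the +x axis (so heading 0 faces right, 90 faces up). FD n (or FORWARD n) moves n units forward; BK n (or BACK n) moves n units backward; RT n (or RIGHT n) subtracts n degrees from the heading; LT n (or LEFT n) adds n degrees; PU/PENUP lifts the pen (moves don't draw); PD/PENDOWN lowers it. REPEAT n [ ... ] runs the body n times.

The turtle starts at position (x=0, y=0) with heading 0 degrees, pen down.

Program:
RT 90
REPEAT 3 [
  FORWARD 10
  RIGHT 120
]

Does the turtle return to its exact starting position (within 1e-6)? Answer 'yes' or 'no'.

Executing turtle program step by step:
Start: pos=(0,0), heading=0, pen down
RT 90: heading 0 -> 270
REPEAT 3 [
  -- iteration 1/3 --
  FD 10: (0,0) -> (0,-10) [heading=270, draw]
  RT 120: heading 270 -> 150
  -- iteration 2/3 --
  FD 10: (0,-10) -> (-8.66,-5) [heading=150, draw]
  RT 120: heading 150 -> 30
  -- iteration 3/3 --
  FD 10: (-8.66,-5) -> (0,0) [heading=30, draw]
  RT 120: heading 30 -> 270
]
Final: pos=(0,0), heading=270, 3 segment(s) drawn

Start position: (0, 0)
Final position: (0, 0)
Distance = 0; < 1e-6 -> CLOSED

Answer: yes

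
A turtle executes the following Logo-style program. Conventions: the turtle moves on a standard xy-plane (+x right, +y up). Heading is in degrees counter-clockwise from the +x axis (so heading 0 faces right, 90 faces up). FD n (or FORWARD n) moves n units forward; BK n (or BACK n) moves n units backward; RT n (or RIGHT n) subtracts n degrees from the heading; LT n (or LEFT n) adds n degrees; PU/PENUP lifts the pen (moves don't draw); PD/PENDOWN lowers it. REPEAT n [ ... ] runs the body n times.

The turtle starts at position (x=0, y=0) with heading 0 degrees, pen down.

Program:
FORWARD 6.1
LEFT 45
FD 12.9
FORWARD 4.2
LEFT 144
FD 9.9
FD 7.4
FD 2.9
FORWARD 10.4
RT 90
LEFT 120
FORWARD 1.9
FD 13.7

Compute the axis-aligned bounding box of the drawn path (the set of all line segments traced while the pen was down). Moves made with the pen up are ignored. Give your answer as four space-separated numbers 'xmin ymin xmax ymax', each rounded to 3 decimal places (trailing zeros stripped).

Answer: -24.155 -2.513 18.192 12.092

Derivation:
Executing turtle program step by step:
Start: pos=(0,0), heading=0, pen down
FD 6.1: (0,0) -> (6.1,0) [heading=0, draw]
LT 45: heading 0 -> 45
FD 12.9: (6.1,0) -> (15.222,9.122) [heading=45, draw]
FD 4.2: (15.222,9.122) -> (18.192,12.092) [heading=45, draw]
LT 144: heading 45 -> 189
FD 9.9: (18.192,12.092) -> (8.413,10.543) [heading=189, draw]
FD 7.4: (8.413,10.543) -> (1.105,9.385) [heading=189, draw]
FD 2.9: (1.105,9.385) -> (-1.76,8.932) [heading=189, draw]
FD 10.4: (-1.76,8.932) -> (-12.032,7.305) [heading=189, draw]
RT 90: heading 189 -> 99
LT 120: heading 99 -> 219
FD 1.9: (-12.032,7.305) -> (-13.508,6.109) [heading=219, draw]
FD 13.7: (-13.508,6.109) -> (-24.155,-2.513) [heading=219, draw]
Final: pos=(-24.155,-2.513), heading=219, 9 segment(s) drawn

Segment endpoints: x in {-24.155, -13.508, -12.032, -1.76, 0, 1.105, 6.1, 8.413, 15.222, 18.192}, y in {-2.513, 0, 6.109, 7.305, 8.932, 9.122, 9.385, 10.543, 12.092}
xmin=-24.155, ymin=-2.513, xmax=18.192, ymax=12.092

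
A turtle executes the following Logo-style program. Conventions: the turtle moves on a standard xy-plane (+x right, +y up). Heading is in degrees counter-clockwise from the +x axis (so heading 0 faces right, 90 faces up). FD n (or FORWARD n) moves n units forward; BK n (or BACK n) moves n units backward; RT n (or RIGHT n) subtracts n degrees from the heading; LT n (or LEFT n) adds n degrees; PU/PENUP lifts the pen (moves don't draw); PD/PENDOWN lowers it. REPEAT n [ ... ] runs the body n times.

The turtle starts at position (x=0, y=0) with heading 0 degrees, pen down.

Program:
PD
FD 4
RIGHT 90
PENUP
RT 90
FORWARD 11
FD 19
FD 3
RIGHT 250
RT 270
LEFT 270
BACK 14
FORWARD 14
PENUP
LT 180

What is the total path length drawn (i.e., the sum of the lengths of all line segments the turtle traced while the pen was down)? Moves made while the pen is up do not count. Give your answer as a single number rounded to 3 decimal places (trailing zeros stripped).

Executing turtle program step by step:
Start: pos=(0,0), heading=0, pen down
PD: pen down
FD 4: (0,0) -> (4,0) [heading=0, draw]
RT 90: heading 0 -> 270
PU: pen up
RT 90: heading 270 -> 180
FD 11: (4,0) -> (-7,0) [heading=180, move]
FD 19: (-7,0) -> (-26,0) [heading=180, move]
FD 3: (-26,0) -> (-29,0) [heading=180, move]
RT 250: heading 180 -> 290
RT 270: heading 290 -> 20
LT 270: heading 20 -> 290
BK 14: (-29,0) -> (-33.788,13.156) [heading=290, move]
FD 14: (-33.788,13.156) -> (-29,0) [heading=290, move]
PU: pen up
LT 180: heading 290 -> 110
Final: pos=(-29,0), heading=110, 1 segment(s) drawn

Segment lengths:
  seg 1: (0,0) -> (4,0), length = 4
Total = 4

Answer: 4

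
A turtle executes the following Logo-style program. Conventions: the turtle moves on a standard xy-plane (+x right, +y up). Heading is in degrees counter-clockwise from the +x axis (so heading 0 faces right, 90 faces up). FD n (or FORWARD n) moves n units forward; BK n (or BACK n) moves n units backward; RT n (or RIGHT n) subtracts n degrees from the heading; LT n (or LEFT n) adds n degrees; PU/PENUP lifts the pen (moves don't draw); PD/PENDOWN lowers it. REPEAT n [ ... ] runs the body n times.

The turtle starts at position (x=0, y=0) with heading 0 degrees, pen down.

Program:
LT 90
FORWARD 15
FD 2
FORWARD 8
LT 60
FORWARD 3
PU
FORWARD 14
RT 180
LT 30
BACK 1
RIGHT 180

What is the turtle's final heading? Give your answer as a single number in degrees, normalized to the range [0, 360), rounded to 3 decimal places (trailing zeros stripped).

Executing turtle program step by step:
Start: pos=(0,0), heading=0, pen down
LT 90: heading 0 -> 90
FD 15: (0,0) -> (0,15) [heading=90, draw]
FD 2: (0,15) -> (0,17) [heading=90, draw]
FD 8: (0,17) -> (0,25) [heading=90, draw]
LT 60: heading 90 -> 150
FD 3: (0,25) -> (-2.598,26.5) [heading=150, draw]
PU: pen up
FD 14: (-2.598,26.5) -> (-14.722,33.5) [heading=150, move]
RT 180: heading 150 -> 330
LT 30: heading 330 -> 0
BK 1: (-14.722,33.5) -> (-15.722,33.5) [heading=0, move]
RT 180: heading 0 -> 180
Final: pos=(-15.722,33.5), heading=180, 4 segment(s) drawn

Answer: 180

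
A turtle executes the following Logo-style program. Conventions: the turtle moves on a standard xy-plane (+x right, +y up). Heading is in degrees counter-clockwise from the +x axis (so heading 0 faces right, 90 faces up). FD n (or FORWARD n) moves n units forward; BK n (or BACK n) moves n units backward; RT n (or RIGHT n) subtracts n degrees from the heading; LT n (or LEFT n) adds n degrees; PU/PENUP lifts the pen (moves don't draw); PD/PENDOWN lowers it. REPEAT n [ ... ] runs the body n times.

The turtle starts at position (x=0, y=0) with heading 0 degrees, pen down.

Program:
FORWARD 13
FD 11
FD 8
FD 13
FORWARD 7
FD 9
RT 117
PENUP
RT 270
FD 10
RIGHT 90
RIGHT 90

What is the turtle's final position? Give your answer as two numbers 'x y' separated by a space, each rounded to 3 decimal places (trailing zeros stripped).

Executing turtle program step by step:
Start: pos=(0,0), heading=0, pen down
FD 13: (0,0) -> (13,0) [heading=0, draw]
FD 11: (13,0) -> (24,0) [heading=0, draw]
FD 8: (24,0) -> (32,0) [heading=0, draw]
FD 13: (32,0) -> (45,0) [heading=0, draw]
FD 7: (45,0) -> (52,0) [heading=0, draw]
FD 9: (52,0) -> (61,0) [heading=0, draw]
RT 117: heading 0 -> 243
PU: pen up
RT 270: heading 243 -> 333
FD 10: (61,0) -> (69.91,-4.54) [heading=333, move]
RT 90: heading 333 -> 243
RT 90: heading 243 -> 153
Final: pos=(69.91,-4.54), heading=153, 6 segment(s) drawn

Answer: 69.91 -4.54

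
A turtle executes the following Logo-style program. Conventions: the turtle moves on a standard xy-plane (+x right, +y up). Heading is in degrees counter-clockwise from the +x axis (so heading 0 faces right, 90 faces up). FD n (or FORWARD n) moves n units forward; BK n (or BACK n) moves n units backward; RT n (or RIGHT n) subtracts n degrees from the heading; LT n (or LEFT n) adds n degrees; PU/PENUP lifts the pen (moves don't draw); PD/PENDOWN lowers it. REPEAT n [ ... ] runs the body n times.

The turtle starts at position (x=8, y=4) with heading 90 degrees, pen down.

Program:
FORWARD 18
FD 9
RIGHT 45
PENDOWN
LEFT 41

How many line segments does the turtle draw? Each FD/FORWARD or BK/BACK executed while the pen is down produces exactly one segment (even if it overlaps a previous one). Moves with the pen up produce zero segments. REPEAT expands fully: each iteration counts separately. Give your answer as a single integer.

Answer: 2

Derivation:
Executing turtle program step by step:
Start: pos=(8,4), heading=90, pen down
FD 18: (8,4) -> (8,22) [heading=90, draw]
FD 9: (8,22) -> (8,31) [heading=90, draw]
RT 45: heading 90 -> 45
PD: pen down
LT 41: heading 45 -> 86
Final: pos=(8,31), heading=86, 2 segment(s) drawn
Segments drawn: 2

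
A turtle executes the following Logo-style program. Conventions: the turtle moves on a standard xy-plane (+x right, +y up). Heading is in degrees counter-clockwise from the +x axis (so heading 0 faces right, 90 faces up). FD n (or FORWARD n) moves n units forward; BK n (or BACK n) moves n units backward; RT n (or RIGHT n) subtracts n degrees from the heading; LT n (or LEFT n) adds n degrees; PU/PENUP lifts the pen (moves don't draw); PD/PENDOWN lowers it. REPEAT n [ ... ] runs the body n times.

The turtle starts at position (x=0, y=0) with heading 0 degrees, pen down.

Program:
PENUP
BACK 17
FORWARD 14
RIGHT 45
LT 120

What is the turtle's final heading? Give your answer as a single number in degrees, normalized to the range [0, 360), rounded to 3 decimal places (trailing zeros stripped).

Answer: 75

Derivation:
Executing turtle program step by step:
Start: pos=(0,0), heading=0, pen down
PU: pen up
BK 17: (0,0) -> (-17,0) [heading=0, move]
FD 14: (-17,0) -> (-3,0) [heading=0, move]
RT 45: heading 0 -> 315
LT 120: heading 315 -> 75
Final: pos=(-3,0), heading=75, 0 segment(s) drawn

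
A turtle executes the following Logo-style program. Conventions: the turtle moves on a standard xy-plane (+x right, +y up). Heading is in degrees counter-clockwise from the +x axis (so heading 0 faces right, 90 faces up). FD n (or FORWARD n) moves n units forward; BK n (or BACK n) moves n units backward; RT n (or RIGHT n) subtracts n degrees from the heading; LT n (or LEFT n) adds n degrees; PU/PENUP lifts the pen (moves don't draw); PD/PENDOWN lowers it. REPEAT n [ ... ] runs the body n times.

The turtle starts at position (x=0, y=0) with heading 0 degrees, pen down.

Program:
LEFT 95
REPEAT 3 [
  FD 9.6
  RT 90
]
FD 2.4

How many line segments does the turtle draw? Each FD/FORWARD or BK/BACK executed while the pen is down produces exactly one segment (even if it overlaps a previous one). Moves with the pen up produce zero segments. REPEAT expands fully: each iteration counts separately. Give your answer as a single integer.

Executing turtle program step by step:
Start: pos=(0,0), heading=0, pen down
LT 95: heading 0 -> 95
REPEAT 3 [
  -- iteration 1/3 --
  FD 9.6: (0,0) -> (-0.837,9.563) [heading=95, draw]
  RT 90: heading 95 -> 5
  -- iteration 2/3 --
  FD 9.6: (-0.837,9.563) -> (8.727,10.4) [heading=5, draw]
  RT 90: heading 5 -> 275
  -- iteration 3/3 --
  FD 9.6: (8.727,10.4) -> (9.563,0.837) [heading=275, draw]
  RT 90: heading 275 -> 185
]
FD 2.4: (9.563,0.837) -> (7.173,0.628) [heading=185, draw]
Final: pos=(7.173,0.628), heading=185, 4 segment(s) drawn
Segments drawn: 4

Answer: 4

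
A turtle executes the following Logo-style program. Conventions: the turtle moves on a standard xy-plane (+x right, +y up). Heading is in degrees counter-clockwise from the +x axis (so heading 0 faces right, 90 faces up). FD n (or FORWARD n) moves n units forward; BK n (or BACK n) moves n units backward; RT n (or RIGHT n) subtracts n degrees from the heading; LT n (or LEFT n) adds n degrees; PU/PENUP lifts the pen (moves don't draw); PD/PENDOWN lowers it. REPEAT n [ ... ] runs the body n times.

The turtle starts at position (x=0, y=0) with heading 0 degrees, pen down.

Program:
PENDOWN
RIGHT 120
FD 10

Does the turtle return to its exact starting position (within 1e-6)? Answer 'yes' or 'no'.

Executing turtle program step by step:
Start: pos=(0,0), heading=0, pen down
PD: pen down
RT 120: heading 0 -> 240
FD 10: (0,0) -> (-5,-8.66) [heading=240, draw]
Final: pos=(-5,-8.66), heading=240, 1 segment(s) drawn

Start position: (0, 0)
Final position: (-5, -8.66)
Distance = 10; >= 1e-6 -> NOT closed

Answer: no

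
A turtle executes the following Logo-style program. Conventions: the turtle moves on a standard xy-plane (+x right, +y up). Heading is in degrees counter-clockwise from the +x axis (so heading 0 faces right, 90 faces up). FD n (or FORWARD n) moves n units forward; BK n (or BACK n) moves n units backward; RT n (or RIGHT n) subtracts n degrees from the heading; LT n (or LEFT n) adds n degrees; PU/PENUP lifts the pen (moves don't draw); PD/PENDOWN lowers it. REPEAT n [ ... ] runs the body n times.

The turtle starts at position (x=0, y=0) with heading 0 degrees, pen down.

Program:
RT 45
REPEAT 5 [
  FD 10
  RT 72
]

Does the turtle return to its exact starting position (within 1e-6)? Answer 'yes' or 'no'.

Answer: yes

Derivation:
Executing turtle program step by step:
Start: pos=(0,0), heading=0, pen down
RT 45: heading 0 -> 315
REPEAT 5 [
  -- iteration 1/5 --
  FD 10: (0,0) -> (7.071,-7.071) [heading=315, draw]
  RT 72: heading 315 -> 243
  -- iteration 2/5 --
  FD 10: (7.071,-7.071) -> (2.531,-15.981) [heading=243, draw]
  RT 72: heading 243 -> 171
  -- iteration 3/5 --
  FD 10: (2.531,-15.981) -> (-7.346,-14.417) [heading=171, draw]
  RT 72: heading 171 -> 99
  -- iteration 4/5 --
  FD 10: (-7.346,-14.417) -> (-8.91,-4.54) [heading=99, draw]
  RT 72: heading 99 -> 27
  -- iteration 5/5 --
  FD 10: (-8.91,-4.54) -> (0,0) [heading=27, draw]
  RT 72: heading 27 -> 315
]
Final: pos=(0,0), heading=315, 5 segment(s) drawn

Start position: (0, 0)
Final position: (0, 0)
Distance = 0; < 1e-6 -> CLOSED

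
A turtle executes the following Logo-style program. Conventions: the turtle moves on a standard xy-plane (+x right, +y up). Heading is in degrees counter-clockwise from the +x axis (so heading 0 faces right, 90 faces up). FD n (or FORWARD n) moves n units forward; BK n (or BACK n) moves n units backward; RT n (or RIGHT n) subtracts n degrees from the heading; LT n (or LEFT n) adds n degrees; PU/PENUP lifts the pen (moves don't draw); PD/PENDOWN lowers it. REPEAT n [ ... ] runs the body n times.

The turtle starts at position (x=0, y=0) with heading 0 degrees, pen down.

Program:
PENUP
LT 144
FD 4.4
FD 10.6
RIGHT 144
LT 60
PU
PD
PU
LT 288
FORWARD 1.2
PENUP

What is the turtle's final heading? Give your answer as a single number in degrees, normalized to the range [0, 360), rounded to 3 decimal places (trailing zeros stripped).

Answer: 348

Derivation:
Executing turtle program step by step:
Start: pos=(0,0), heading=0, pen down
PU: pen up
LT 144: heading 0 -> 144
FD 4.4: (0,0) -> (-3.56,2.586) [heading=144, move]
FD 10.6: (-3.56,2.586) -> (-12.135,8.817) [heading=144, move]
RT 144: heading 144 -> 0
LT 60: heading 0 -> 60
PU: pen up
PD: pen down
PU: pen up
LT 288: heading 60 -> 348
FD 1.2: (-12.135,8.817) -> (-10.961,8.567) [heading=348, move]
PU: pen up
Final: pos=(-10.961,8.567), heading=348, 0 segment(s) drawn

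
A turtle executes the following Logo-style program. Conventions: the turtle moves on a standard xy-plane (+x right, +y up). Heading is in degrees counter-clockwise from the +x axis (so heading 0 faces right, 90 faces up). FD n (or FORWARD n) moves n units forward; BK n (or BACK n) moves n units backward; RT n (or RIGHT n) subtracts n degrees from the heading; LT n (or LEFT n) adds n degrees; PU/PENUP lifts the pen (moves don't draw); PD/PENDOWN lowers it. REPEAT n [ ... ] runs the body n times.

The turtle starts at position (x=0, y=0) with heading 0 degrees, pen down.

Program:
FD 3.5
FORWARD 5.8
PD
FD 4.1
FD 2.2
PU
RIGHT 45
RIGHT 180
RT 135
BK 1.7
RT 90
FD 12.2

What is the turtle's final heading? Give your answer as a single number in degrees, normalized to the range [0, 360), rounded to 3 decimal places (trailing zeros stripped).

Answer: 270

Derivation:
Executing turtle program step by step:
Start: pos=(0,0), heading=0, pen down
FD 3.5: (0,0) -> (3.5,0) [heading=0, draw]
FD 5.8: (3.5,0) -> (9.3,0) [heading=0, draw]
PD: pen down
FD 4.1: (9.3,0) -> (13.4,0) [heading=0, draw]
FD 2.2: (13.4,0) -> (15.6,0) [heading=0, draw]
PU: pen up
RT 45: heading 0 -> 315
RT 180: heading 315 -> 135
RT 135: heading 135 -> 0
BK 1.7: (15.6,0) -> (13.9,0) [heading=0, move]
RT 90: heading 0 -> 270
FD 12.2: (13.9,0) -> (13.9,-12.2) [heading=270, move]
Final: pos=(13.9,-12.2), heading=270, 4 segment(s) drawn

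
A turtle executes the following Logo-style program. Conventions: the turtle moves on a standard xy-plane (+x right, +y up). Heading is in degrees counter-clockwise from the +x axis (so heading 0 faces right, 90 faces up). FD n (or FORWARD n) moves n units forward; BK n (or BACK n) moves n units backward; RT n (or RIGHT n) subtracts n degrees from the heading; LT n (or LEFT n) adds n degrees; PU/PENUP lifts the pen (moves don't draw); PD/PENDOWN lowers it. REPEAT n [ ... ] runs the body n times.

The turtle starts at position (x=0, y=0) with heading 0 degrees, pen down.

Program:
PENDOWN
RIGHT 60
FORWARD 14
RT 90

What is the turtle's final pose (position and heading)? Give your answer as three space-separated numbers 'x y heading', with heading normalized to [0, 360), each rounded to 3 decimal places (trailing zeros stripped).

Answer: 7 -12.124 210

Derivation:
Executing turtle program step by step:
Start: pos=(0,0), heading=0, pen down
PD: pen down
RT 60: heading 0 -> 300
FD 14: (0,0) -> (7,-12.124) [heading=300, draw]
RT 90: heading 300 -> 210
Final: pos=(7,-12.124), heading=210, 1 segment(s) drawn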